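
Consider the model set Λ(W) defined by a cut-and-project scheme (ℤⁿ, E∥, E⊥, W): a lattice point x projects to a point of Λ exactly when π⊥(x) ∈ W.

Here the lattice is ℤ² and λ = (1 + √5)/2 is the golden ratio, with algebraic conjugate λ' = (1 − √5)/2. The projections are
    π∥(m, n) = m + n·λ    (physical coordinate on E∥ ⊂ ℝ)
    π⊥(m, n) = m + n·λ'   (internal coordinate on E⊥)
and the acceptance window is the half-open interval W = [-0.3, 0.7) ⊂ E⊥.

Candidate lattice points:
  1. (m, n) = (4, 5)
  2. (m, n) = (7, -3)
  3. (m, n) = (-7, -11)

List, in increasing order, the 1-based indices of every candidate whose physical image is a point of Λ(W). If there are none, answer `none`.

Numerically λ ≈ 1.61803 and λ' = −1/λ ≈ -0.61803.
candidate 1: (m,n)=(4,5) → π∥ = 4+5·λ ≈ 12.09017, π⊥ = 4+5·λ' ≈ 0.90983 ∉ [-0.3, 0.7) ⇒ out
candidate 2: (m,n)=(7,-3) → π∥ = 7-3·λ ≈ 2.14590, π⊥ = 7-3·λ' ≈ 8.85410 ∉ [-0.3, 0.7) ⇒ out
candidate 3: (m,n)=(-7,-11) → π∥ = -7-11·λ ≈ -24.79837, π⊥ = -7-11·λ' ≈ -0.20163 ∈ [-0.3, 0.7) ⇒ IN Λ

3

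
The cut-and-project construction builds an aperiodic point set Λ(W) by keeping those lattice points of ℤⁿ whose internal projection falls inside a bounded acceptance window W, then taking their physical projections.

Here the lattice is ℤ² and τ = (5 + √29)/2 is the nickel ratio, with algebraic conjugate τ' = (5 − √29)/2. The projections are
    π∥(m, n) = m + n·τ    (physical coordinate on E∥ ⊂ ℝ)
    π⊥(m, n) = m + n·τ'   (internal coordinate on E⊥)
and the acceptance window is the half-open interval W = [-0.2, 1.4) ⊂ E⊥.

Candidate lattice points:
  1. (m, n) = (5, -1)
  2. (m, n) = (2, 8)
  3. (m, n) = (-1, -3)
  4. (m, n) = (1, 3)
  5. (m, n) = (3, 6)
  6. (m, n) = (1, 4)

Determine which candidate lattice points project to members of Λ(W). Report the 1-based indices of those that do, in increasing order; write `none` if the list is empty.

Compute τ' = (5−√29)/2 = -0.19258, so π⊥(m,n) = m -0.19258·n.
#1 (5,-1): internal coord 5 + (-1)·τ' = +5.19258; +5.19258 ∉ [-0.2, 1.4) → out
#2 (2,8): internal coord 2 + (8)·τ' = +0.45934; +0.45934 ∈ [-0.2, 1.4) → IN Λ
#3 (-1,-3): internal coord -1 + (-3)·τ' = -0.42225; -0.42225 ∉ [-0.2, 1.4) → out
#4 (1,3): internal coord 1 + (3)·τ' = +0.42225; +0.42225 ∈ [-0.2, 1.4) → IN Λ
#5 (3,6): internal coord 3 + (6)·τ' = +1.84451; +1.84451 ∉ [-0.2, 1.4) → out
#6 (1,4): internal coord 1 + (4)·τ' = +0.22967; +0.22967 ∈ [-0.2, 1.4) → IN Λ

2, 4, 6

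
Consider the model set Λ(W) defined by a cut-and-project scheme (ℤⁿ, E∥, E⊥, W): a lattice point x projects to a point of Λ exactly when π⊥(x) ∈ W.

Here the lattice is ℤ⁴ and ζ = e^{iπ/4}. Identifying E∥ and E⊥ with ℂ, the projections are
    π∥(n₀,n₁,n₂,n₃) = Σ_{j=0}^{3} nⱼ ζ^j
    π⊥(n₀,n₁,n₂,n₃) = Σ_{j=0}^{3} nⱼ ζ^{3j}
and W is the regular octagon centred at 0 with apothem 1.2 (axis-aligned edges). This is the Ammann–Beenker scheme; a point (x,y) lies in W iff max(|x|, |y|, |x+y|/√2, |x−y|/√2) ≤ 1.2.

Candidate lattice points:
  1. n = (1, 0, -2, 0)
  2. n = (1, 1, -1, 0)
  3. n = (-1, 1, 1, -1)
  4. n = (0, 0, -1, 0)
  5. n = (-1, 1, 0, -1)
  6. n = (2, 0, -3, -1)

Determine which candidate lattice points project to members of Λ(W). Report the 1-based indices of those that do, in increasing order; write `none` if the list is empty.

4

Internal map: ζ^{3j} for j=0..3 gives (1,0), (−√2/2,√2/2), (0,−1), (√2/2,√2/2).
candidate 1: n = (1, 0, -2, 0) → π⊥ ≈ (+1.0000, +2.0000); max(|x|,|y|,|x±y|/√2) = 2.1213 > 1.2 ⇒ ∉ W
candidate 2: n = (1, 1, -1, 0) → π⊥ ≈ (+0.2929, +1.7071); max(|x|,|y|,|x±y|/√2) = 1.7071 > 1.2 ⇒ ∉ W
candidate 3: n = (-1, 1, 1, -1) → π⊥ ≈ (-2.4142, -1.0000); max(|x|,|y|,|x±y|/√2) = 2.4142 > 1.2 ⇒ ∉ W
candidate 4: n = (0, 0, -1, 0) → π⊥ ≈ (+0.0000, +1.0000); max(|x|,|y|,|x±y|/√2) = 1.0000 ≤ 1.2 ⇒ ∈ W
candidate 5: n = (-1, 1, 0, -1) → π⊥ ≈ (-2.4142, +0.0000); max(|x|,|y|,|x±y|/√2) = 2.4142 > 1.2 ⇒ ∉ W
candidate 6: n = (2, 0, -3, -1) → π⊥ ≈ (+1.2929, +2.2929); max(|x|,|y|,|x±y|/√2) = 2.5355 > 1.2 ⇒ ∉ W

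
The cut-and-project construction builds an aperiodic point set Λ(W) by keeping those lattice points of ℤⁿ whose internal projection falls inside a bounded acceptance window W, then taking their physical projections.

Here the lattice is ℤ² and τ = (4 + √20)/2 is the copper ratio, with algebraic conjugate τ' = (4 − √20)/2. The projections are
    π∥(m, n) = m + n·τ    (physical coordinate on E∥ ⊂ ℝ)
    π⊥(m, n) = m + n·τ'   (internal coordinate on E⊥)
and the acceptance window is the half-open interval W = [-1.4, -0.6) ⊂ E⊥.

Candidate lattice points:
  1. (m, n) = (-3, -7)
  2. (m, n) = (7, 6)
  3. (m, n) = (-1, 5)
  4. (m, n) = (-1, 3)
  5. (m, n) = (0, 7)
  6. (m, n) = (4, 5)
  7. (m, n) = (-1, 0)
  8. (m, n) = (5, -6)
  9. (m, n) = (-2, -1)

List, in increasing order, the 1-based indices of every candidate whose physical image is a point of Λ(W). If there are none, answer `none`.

Numerically τ ≈ 4.236068 and τ' = −1/τ ≈ -0.236068.
[1] lift (-3,-7): star map gives -1.347524; window check -1.4 ≤ -1.347524 < -0.6 is true → IN Λ
[2] lift (7,6): star map gives 5.583592; window check -1.4 ≤ 5.583592 < -0.6 is false → out
[3] lift (-1,5): star map gives -2.180340; window check -1.4 ≤ -2.180340 < -0.6 is false → out
[4] lift (-1,3): star map gives -1.708204; window check -1.4 ≤ -1.708204 < -0.6 is false → out
[5] lift (0,7): star map gives -1.652476; window check -1.4 ≤ -1.652476 < -0.6 is false → out
[6] lift (4,5): star map gives 2.819660; window check -1.4 ≤ 2.819660 < -0.6 is false → out
[7] lift (-1,0): star map gives -1.000000; window check -1.4 ≤ -1.000000 < -0.6 is true → IN Λ
[8] lift (5,-6): star map gives 6.416408; window check -1.4 ≤ 6.416408 < -0.6 is false → out
[9] lift (-2,-1): star map gives -1.763932; window check -1.4 ≤ -1.763932 < -0.6 is false → out

1, 7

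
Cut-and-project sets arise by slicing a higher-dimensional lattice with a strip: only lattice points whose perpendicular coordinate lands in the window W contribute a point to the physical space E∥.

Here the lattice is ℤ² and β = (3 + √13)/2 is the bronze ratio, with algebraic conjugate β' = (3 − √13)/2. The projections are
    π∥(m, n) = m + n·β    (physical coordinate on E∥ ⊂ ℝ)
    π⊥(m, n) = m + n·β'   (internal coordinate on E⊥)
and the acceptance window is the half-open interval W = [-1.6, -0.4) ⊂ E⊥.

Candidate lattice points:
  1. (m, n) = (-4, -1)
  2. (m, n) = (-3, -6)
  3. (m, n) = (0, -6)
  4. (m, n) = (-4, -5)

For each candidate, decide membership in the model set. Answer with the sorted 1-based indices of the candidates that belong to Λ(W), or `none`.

Numerically β ≈ 3.3028 and β' = −1/β ≈ -0.3028.
candidate 1: (m,n)=(-4,-1) → π∥ = -4-1·β ≈ -7.3028, π⊥ = -4-1·β' ≈ -3.6972 ∉ [-1.6, -0.4) ⇒ out
candidate 2: (m,n)=(-3,-6) → π∥ = -3-6·β ≈ -22.8167, π⊥ = -3-6·β' ≈ -1.1833 ∈ [-1.6, -0.4) ⇒ IN Λ
candidate 3: (m,n)=(0,-6) → π∥ = 0-6·β ≈ -19.8167, π⊥ = 0-6·β' ≈ 1.8167 ∉ [-1.6, -0.4) ⇒ out
candidate 4: (m,n)=(-4,-5) → π∥ = -4-5·β ≈ -20.5139, π⊥ = -4-5·β' ≈ -2.4861 ∉ [-1.6, -0.4) ⇒ out

2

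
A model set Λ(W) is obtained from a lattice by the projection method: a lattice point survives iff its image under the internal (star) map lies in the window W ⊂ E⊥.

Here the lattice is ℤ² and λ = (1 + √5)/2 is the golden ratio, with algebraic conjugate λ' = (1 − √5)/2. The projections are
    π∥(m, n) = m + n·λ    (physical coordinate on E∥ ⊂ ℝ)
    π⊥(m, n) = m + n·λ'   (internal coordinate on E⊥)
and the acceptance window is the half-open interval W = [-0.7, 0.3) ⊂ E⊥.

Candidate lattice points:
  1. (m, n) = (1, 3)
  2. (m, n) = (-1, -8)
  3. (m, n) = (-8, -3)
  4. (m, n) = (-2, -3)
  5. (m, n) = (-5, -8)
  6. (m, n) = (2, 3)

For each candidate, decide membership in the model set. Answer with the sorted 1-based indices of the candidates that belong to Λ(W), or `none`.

λ' = (1−√5)/2 ≈ -0.618034.
#1 (1,3): internal coord 1 + (3)·λ' = -0.854102; -0.854102 ∉ [-0.7, 0.3) → out
#2 (-1,-8): internal coord -1 + (-8)·λ' = +3.944272; +3.944272 ∉ [-0.7, 0.3) → out
#3 (-8,-3): internal coord -8 + (-3)·λ' = -6.145898; -6.145898 ∉ [-0.7, 0.3) → out
#4 (-2,-3): internal coord -2 + (-3)·λ' = -0.145898; -0.145898 ∈ [-0.7, 0.3) → IN Λ
#5 (-5,-8): internal coord -5 + (-8)·λ' = -0.055728; -0.055728 ∈ [-0.7, 0.3) → IN Λ
#6 (2,3): internal coord 2 + (3)·λ' = +0.145898; +0.145898 ∈ [-0.7, 0.3) → IN Λ

4, 5, 6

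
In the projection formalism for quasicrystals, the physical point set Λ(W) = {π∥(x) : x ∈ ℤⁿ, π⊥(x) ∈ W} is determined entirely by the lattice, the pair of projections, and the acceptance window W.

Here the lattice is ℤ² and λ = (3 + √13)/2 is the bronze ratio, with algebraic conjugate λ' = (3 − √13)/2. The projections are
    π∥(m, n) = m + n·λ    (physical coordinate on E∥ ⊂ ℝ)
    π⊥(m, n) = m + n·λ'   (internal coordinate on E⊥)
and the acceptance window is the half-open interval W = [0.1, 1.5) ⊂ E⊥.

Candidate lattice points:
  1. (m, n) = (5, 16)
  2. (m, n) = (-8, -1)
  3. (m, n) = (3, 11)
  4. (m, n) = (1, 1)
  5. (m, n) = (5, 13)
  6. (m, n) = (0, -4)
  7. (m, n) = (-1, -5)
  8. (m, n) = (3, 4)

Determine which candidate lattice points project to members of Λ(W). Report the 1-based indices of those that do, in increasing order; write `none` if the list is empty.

Compute λ' = (3−√13)/2 = -0.302776, so π⊥(m,n) = m -0.302776·n.
[1] lift (5,16): star map gives 0.155590; window check 0.1 ≤ 0.155590 < 1.5 is true → IN Λ
[2] lift (-8,-1): star map gives -7.697224; window check 0.1 ≤ -7.697224 < 1.5 is false → out
[3] lift (3,11): star map gives -0.330532; window check 0.1 ≤ -0.330532 < 1.5 is false → out
[4] lift (1,1): star map gives 0.697224; window check 0.1 ≤ 0.697224 < 1.5 is true → IN Λ
[5] lift (5,13): star map gives 1.063917; window check 0.1 ≤ 1.063917 < 1.5 is true → IN Λ
[6] lift (0,-4): star map gives 1.211103; window check 0.1 ≤ 1.211103 < 1.5 is true → IN Λ
[7] lift (-1,-5): star map gives 0.513878; window check 0.1 ≤ 0.513878 < 1.5 is true → IN Λ
[8] lift (3,4): star map gives 1.788897; window check 0.1 ≤ 1.788897 < 1.5 is false → out

1, 4, 5, 6, 7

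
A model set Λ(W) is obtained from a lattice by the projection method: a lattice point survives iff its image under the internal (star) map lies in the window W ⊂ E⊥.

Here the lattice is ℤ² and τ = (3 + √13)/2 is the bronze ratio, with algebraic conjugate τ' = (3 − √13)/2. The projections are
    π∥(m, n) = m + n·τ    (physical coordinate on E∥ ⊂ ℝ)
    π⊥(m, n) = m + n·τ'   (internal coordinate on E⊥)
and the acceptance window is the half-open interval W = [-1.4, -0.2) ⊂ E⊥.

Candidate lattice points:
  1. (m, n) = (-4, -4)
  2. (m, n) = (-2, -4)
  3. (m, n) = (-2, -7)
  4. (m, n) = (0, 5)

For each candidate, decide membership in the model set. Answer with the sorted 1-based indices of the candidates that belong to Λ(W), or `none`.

Numerically τ ≈ 3.30278 and τ' = −1/τ ≈ -0.30278.
#1 (-4,-4): internal coord -4 + (-4)·τ' = -2.78890; -2.78890 ∉ [-1.4, -0.2) → out
#2 (-2,-4): internal coord -2 + (-4)·τ' = -0.78890; -0.78890 ∈ [-1.4, -0.2) → IN Λ
#3 (-2,-7): internal coord -2 + (-7)·τ' = +0.11943; +0.11943 ∉ [-1.4, -0.2) → out
#4 (0,5): internal coord 0 + (5)·τ' = -1.51388; -1.51388 ∉ [-1.4, -0.2) → out

2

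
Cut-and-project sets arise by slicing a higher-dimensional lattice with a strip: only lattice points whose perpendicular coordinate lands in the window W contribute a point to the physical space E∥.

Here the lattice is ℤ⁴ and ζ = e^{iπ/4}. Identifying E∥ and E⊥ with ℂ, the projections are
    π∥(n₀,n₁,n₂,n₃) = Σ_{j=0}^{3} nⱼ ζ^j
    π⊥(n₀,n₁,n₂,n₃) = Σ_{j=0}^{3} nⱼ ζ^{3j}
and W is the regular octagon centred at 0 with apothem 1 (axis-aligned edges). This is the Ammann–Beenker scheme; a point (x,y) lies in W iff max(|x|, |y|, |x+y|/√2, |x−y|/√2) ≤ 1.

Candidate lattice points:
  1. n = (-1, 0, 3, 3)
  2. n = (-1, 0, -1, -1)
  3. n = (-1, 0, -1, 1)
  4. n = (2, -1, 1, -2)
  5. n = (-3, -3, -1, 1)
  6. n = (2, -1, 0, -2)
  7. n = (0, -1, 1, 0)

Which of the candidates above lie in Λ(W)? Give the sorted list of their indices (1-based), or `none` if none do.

5

With ζ = e^{iπ/4} the internal vectors are ζ^0,ζ^3,ζ^6,ζ^9.
candidate 1: n = (-1, 0, 3, 3) → π⊥ ≈ (+1.12132, -0.87868); max(|x|,|y|,|x±y|/√2) = 1.41421 > 1 ⇒ ∉ W
candidate 2: n = (-1, 0, -1, -1) → π⊥ ≈ (-1.70711, +0.29289); max(|x|,|y|,|x±y|/√2) = 1.70711 > 1 ⇒ ∉ W
candidate 3: n = (-1, 0, -1, 1) → π⊥ ≈ (-0.29289, +1.70711); max(|x|,|y|,|x±y|/√2) = 1.70711 > 1 ⇒ ∉ W
candidate 4: n = (2, -1, 1, -2) → π⊥ ≈ (+1.29289, -3.12132); max(|x|,|y|,|x±y|/√2) = 3.12132 > 1 ⇒ ∉ W
candidate 5: n = (-3, -3, -1, 1) → π⊥ ≈ (-0.17157, -0.41421); max(|x|,|y|,|x±y|/√2) = 0.41421 ≤ 1 ⇒ ∈ W
candidate 6: n = (2, -1, 0, -2) → π⊥ ≈ (+1.29289, -2.12132); max(|x|,|y|,|x±y|/√2) = 2.41421 > 1 ⇒ ∉ W
candidate 7: n = (0, -1, 1, 0) → π⊥ ≈ (+0.70711, -1.70711); max(|x|,|y|,|x±y|/√2) = 1.70711 > 1 ⇒ ∉ W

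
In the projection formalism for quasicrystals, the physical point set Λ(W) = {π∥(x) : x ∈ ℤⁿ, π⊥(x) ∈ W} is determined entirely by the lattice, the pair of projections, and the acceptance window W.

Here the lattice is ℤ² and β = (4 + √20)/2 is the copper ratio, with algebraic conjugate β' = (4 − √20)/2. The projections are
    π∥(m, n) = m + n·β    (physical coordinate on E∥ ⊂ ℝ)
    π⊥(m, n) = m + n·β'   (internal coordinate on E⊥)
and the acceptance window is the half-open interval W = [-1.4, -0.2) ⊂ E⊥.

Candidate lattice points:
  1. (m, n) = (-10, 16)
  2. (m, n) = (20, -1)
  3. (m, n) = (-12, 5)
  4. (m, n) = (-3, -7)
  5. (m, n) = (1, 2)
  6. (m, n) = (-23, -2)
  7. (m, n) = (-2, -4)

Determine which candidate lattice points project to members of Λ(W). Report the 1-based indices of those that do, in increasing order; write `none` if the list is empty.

4, 7

Compute β' = (4−√20)/2 = -0.2361, so π⊥(m,n) = m -0.2361·n.
#1 (-10,16): internal coord -10 + (16)·β' = -13.7771; -13.7771 ∉ [-1.4, -0.2) → out
#2 (20,-1): internal coord 20 + (-1)·β' = +20.2361; +20.2361 ∉ [-1.4, -0.2) → out
#3 (-12,5): internal coord -12 + (5)·β' = -13.1803; -13.1803 ∉ [-1.4, -0.2) → out
#4 (-3,-7): internal coord -3 + (-7)·β' = -1.3475; -1.3475 ∈ [-1.4, -0.2) → IN Λ
#5 (1,2): internal coord 1 + (2)·β' = +0.5279; +0.5279 ∉ [-1.4, -0.2) → out
#6 (-23,-2): internal coord -23 + (-2)·β' = -22.5279; -22.5279 ∉ [-1.4, -0.2) → out
#7 (-2,-4): internal coord -2 + (-4)·β' = -1.0557; -1.0557 ∈ [-1.4, -0.2) → IN Λ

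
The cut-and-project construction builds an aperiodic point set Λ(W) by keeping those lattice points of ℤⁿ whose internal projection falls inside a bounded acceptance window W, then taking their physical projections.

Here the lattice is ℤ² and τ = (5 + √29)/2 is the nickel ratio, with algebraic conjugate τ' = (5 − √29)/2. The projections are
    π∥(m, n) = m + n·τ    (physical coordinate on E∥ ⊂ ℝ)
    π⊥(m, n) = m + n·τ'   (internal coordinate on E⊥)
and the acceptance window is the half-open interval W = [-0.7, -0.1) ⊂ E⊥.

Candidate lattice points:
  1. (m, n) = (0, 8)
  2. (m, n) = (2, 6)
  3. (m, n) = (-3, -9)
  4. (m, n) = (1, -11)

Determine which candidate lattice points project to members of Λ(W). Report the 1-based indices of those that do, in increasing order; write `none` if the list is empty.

none

Numerically τ ≈ 5.192582 and τ' = −1/τ ≈ -0.192582.
candidate 1: (m,n)=(0,8) → π∥ = 0+8·τ ≈ 41.540659, π⊥ = 0+8·τ' ≈ -1.540659 ∉ [-0.7, -0.1) ⇒ out
candidate 2: (m,n)=(2,6) → π∥ = 2+6·τ ≈ 33.155494, π⊥ = 2+6·τ' ≈ 0.844506 ∉ [-0.7, -0.1) ⇒ out
candidate 3: (m,n)=(-3,-9) → π∥ = -3-9·τ ≈ -49.733242, π⊥ = -3-9·τ' ≈ -1.266758 ∉ [-0.7, -0.1) ⇒ out
candidate 4: (m,n)=(1,-11) → π∥ = 1-11·τ ≈ -56.118406, π⊥ = 1-11·τ' ≈ 3.118406 ∉ [-0.7, -0.1) ⇒ out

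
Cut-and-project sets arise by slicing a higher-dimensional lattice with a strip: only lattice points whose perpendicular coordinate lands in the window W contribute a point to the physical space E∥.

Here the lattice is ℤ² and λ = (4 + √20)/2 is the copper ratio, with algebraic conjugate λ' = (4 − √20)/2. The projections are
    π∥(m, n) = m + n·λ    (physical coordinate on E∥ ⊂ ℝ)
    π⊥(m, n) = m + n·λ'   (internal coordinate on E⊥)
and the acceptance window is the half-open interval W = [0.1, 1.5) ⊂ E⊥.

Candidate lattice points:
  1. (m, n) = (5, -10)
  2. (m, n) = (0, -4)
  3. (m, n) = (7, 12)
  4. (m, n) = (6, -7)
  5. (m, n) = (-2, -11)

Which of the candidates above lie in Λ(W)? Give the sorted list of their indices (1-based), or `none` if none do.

λ' = (4−√20)/2 ≈ -0.23607.
#1 (5,-10): internal coord 5 + (-10)·λ' = +7.36068; +7.36068 ∉ [0.1, 1.5) → out
#2 (0,-4): internal coord 0 + (-4)·λ' = +0.94427; +0.94427 ∈ [0.1, 1.5) → IN Λ
#3 (7,12): internal coord 7 + (12)·λ' = +4.16718; +4.16718 ∉ [0.1, 1.5) → out
#4 (6,-7): internal coord 6 + (-7)·λ' = +7.65248; +7.65248 ∉ [0.1, 1.5) → out
#5 (-2,-11): internal coord -2 + (-11)·λ' = +0.59675; +0.59675 ∈ [0.1, 1.5) → IN Λ

2, 5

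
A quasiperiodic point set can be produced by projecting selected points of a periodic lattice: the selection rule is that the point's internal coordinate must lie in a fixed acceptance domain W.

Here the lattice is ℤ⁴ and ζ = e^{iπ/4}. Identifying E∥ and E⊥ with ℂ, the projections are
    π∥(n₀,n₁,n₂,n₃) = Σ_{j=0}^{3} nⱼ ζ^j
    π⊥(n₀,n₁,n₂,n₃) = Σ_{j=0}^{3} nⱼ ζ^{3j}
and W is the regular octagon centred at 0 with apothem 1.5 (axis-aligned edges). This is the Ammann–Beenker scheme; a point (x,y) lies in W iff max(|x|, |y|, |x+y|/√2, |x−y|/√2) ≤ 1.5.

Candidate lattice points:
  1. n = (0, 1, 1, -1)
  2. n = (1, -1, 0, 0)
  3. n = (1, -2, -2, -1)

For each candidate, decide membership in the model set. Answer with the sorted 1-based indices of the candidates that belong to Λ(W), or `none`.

With ζ = e^{iπ/4} the internal vectors are ζ^0,ζ^3,ζ^6,ζ^9.
#1 (0, 1, 1, -1): internal (-1.41421, -1.00000); octagon support 1.70711 vs apothem 1.5 → ∉ W
#2 (1, -1, 0, 0): internal (1.70711, -0.70711); octagon support 1.70711 vs apothem 1.5 → ∉ W
#3 (1, -2, -2, -1): internal (1.70711, -0.12132); octagon support 1.70711 vs apothem 1.5 → ∉ W

none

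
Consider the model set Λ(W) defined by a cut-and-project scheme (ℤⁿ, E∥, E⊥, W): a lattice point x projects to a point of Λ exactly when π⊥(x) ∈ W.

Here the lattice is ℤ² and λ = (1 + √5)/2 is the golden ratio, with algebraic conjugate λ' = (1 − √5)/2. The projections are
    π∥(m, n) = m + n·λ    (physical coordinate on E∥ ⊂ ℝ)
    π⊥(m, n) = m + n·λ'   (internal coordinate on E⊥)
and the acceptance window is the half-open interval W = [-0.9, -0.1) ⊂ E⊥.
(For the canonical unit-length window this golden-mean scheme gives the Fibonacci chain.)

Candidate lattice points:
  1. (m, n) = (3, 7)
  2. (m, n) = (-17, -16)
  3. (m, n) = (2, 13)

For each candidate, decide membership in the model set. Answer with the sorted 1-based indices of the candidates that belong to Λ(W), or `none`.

none

Compute λ' = (1−√5)/2 = -0.618034, so π⊥(m,n) = m -0.618034·n.
#1 (3,7): internal coord 3 + (7)·λ' = -1.326238; -1.326238 ∉ [-0.9, -0.1) → out
#2 (-17,-16): internal coord -17 + (-16)·λ' = -7.111456; -7.111456 ∉ [-0.9, -0.1) → out
#3 (2,13): internal coord 2 + (13)·λ' = -6.034442; -6.034442 ∉ [-0.9, -0.1) → out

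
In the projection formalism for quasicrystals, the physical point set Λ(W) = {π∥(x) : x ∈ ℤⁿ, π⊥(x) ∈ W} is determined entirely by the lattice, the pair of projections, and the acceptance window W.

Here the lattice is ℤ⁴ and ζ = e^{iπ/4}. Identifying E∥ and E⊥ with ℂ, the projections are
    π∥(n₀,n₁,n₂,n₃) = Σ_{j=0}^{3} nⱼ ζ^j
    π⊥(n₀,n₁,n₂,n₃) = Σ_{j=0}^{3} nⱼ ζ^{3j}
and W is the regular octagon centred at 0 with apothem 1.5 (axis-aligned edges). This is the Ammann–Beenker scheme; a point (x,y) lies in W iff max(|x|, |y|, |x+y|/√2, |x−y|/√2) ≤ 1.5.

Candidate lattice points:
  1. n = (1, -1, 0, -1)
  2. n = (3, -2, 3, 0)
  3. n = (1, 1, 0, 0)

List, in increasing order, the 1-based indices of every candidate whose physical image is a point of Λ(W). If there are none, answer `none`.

π⊥(n) = n₀ + n₁ζ³ + n₂ζ⁶ + n₃ζ⁹ where ζ = e^{iπ/4}.
#1 (1, -1, 0, -1): internal (1.0000, -1.4142); octagon support 1.7071 vs apothem 1.5 → ∉ W
#2 (3, -2, 3, 0): internal (4.4142, -4.4142); octagon support 6.2426 vs apothem 1.5 → ∉ W
#3 (1, 1, 0, 0): internal (0.2929, 0.7071); octagon support 0.7071 vs apothem 1.5 → ∈ W

3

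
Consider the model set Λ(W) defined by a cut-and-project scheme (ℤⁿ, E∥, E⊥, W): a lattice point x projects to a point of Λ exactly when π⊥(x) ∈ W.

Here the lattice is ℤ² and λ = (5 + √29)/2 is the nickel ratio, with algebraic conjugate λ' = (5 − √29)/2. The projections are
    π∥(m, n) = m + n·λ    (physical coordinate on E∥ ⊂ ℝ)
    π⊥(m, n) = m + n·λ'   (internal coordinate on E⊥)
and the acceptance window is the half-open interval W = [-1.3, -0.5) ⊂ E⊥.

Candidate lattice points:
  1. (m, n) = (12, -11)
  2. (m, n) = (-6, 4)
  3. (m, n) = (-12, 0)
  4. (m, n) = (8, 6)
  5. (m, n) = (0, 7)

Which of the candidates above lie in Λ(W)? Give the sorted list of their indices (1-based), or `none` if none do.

Compute λ' = (5−√29)/2 = -0.192582, so π⊥(m,n) = m -0.192582·n.
[1] lift (12,-11): star map gives 14.118406; window check -1.3 ≤ 14.118406 < -0.5 is false → out
[2] lift (-6,4): star map gives -6.770330; window check -1.3 ≤ -6.770330 < -0.5 is false → out
[3] lift (-12,0): star map gives -12.000000; window check -1.3 ≤ -12.000000 < -0.5 is false → out
[4] lift (8,6): star map gives 6.844506; window check -1.3 ≤ 6.844506 < -0.5 is false → out
[5] lift (0,7): star map gives -1.348077; window check -1.3 ≤ -1.348077 < -0.5 is false → out

none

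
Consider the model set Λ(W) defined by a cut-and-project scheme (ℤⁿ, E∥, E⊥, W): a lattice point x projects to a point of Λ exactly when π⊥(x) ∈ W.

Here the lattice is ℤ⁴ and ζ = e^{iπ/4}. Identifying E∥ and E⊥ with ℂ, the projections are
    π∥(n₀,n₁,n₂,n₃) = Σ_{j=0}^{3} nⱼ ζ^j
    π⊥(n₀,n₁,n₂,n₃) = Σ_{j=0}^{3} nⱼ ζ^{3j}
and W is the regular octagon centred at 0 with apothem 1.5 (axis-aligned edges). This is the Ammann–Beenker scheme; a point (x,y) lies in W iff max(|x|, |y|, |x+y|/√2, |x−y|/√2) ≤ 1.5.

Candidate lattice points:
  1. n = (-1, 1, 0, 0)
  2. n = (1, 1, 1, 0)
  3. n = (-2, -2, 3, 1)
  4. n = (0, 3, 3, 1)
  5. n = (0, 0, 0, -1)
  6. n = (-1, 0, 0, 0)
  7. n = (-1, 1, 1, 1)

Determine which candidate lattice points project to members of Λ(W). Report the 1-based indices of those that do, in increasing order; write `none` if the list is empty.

Internal map: ζ^{3j} for j=0..3 gives (1,0), (−√2/2,√2/2), (0,−1), (√2/2,√2/2).
#1 (-1, 1, 0, 0): internal (-1.7071, 0.7071); octagon support 1.7071 vs apothem 1.5 → ∉ W
#2 (1, 1, 1, 0): internal (0.2929, -0.2929); octagon support 0.4142 vs apothem 1.5 → ∈ W
#3 (-2, -2, 3, 1): internal (0.1213, -3.7071); octagon support 3.7071 vs apothem 1.5 → ∉ W
#4 (0, 3, 3, 1): internal (-1.4142, -0.1716); octagon support 1.4142 vs apothem 1.5 → ∈ W
#5 (0, 0, 0, -1): internal (-0.7071, -0.7071); octagon support 1.0000 vs apothem 1.5 → ∈ W
#6 (-1, 0, 0, 0): internal (-1.0000, 0.0000); octagon support 1.0000 vs apothem 1.5 → ∈ W
#7 (-1, 1, 1, 1): internal (-1.0000, 0.4142); octagon support 1.0000 vs apothem 1.5 → ∈ W

2, 4, 5, 6, 7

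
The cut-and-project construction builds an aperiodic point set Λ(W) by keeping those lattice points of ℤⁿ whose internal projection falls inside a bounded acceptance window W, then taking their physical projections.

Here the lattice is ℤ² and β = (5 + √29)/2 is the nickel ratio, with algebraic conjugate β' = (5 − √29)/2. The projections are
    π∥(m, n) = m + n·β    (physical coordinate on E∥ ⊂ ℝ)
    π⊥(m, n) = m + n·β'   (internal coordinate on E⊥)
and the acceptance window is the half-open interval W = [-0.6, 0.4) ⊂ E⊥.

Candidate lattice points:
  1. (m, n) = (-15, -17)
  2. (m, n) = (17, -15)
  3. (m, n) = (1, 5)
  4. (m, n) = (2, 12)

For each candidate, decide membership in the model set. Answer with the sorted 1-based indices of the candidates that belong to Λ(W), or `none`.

3, 4

Compute β' = (5−√29)/2 = -0.19258, so π⊥(m,n) = m -0.19258·n.
#1 (-15,-17): internal coord -15 + (-17)·β' = -11.72610; -11.72610 ∉ [-0.6, 0.4) → out
#2 (17,-15): internal coord 17 + (-15)·β' = +19.88874; +19.88874 ∉ [-0.6, 0.4) → out
#3 (1,5): internal coord 1 + (5)·β' = +0.03709; +0.03709 ∈ [-0.6, 0.4) → IN Λ
#4 (2,12): internal coord 2 + (12)·β' = -0.31099; -0.31099 ∈ [-0.6, 0.4) → IN Λ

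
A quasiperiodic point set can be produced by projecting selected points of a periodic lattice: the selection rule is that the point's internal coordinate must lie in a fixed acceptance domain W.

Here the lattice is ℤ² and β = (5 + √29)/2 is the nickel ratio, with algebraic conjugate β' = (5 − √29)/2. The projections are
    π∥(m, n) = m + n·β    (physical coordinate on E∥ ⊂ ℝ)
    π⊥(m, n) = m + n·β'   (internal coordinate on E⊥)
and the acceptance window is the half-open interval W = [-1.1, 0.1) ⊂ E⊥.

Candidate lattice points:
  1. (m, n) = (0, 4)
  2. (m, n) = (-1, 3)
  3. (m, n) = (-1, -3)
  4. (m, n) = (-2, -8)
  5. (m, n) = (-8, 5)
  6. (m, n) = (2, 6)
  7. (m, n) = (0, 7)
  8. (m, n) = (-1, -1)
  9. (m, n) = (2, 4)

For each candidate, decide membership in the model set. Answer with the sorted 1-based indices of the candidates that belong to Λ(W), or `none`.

Numerically β ≈ 5.192582 and β' = −1/β ≈ -0.192582.
#1 (0,4): internal coord 0 + (4)·β' = -0.770330; -0.770330 ∈ [-1.1, 0.1) → IN Λ
#2 (-1,3): internal coord -1 + (3)·β' = -1.577747; -1.577747 ∉ [-1.1, 0.1) → out
#3 (-1,-3): internal coord -1 + (-3)·β' = -0.422253; -0.422253 ∈ [-1.1, 0.1) → IN Λ
#4 (-2,-8): internal coord -2 + (-8)·β' = -0.459341; -0.459341 ∈ [-1.1, 0.1) → IN Λ
#5 (-8,5): internal coord -8 + (5)·β' = -8.962912; -8.962912 ∉ [-1.1, 0.1) → out
#6 (2,6): internal coord 2 + (6)·β' = +0.844506; +0.844506 ∉ [-1.1, 0.1) → out
#7 (0,7): internal coord 0 + (7)·β' = -1.348077; -1.348077 ∉ [-1.1, 0.1) → out
#8 (-1,-1): internal coord -1 + (-1)·β' = -0.807418; -0.807418 ∈ [-1.1, 0.1) → IN Λ
#9 (2,4): internal coord 2 + (4)·β' = +1.229670; +1.229670 ∉ [-1.1, 0.1) → out

1, 3, 4, 8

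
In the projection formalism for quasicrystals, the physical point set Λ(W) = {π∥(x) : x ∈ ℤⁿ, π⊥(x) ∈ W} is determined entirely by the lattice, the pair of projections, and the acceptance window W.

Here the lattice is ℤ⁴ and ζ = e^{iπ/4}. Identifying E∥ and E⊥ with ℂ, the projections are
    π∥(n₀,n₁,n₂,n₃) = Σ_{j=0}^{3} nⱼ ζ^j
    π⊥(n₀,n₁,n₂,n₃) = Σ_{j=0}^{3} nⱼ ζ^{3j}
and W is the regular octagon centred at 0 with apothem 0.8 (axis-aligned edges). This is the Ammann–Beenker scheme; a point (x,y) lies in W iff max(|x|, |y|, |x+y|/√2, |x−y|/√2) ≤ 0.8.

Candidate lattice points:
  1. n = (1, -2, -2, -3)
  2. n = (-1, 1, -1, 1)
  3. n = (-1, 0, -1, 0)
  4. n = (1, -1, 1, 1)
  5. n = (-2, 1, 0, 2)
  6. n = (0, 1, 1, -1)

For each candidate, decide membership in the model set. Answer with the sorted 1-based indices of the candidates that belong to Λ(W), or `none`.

With ζ = e^{iπ/4} the internal vectors are ζ^0,ζ^3,ζ^6,ζ^9.
candidate 1: n = (1, -2, -2, -3) → π⊥ ≈ (+0.292893, -1.535534); max(|x|,|y|,|x±y|/√2) = 1.535534 > 0.8 ⇒ ∉ W
candidate 2: n = (-1, 1, -1, 1) → π⊥ ≈ (-1.000000, +2.414214); max(|x|,|y|,|x±y|/√2) = 2.414214 > 0.8 ⇒ ∉ W
candidate 3: n = (-1, 0, -1, 0) → π⊥ ≈ (-1.000000, +1.000000); max(|x|,|y|,|x±y|/√2) = 1.414214 > 0.8 ⇒ ∉ W
candidate 4: n = (1, -1, 1, 1) → π⊥ ≈ (+2.414214, -1.000000); max(|x|,|y|,|x±y|/√2) = 2.414214 > 0.8 ⇒ ∉ W
candidate 5: n = (-2, 1, 0, 2) → π⊥ ≈ (-1.292893, +2.121320); max(|x|,|y|,|x±y|/√2) = 2.414214 > 0.8 ⇒ ∉ W
candidate 6: n = (0, 1, 1, -1) → π⊥ ≈ (-1.414214, -1.000000); max(|x|,|y|,|x±y|/√2) = 1.707107 > 0.8 ⇒ ∉ W

none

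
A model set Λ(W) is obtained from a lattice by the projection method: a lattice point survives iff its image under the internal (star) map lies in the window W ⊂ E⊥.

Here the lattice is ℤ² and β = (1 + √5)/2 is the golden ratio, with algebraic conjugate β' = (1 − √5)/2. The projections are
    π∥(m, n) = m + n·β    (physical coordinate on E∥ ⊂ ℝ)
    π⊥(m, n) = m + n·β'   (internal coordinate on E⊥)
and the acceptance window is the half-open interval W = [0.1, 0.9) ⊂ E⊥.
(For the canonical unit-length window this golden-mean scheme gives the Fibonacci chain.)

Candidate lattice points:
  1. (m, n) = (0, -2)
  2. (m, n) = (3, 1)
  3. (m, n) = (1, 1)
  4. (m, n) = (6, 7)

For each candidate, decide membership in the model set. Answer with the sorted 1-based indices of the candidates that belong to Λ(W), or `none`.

Numerically β ≈ 1.618034 and β' = −1/β ≈ -0.618034.
candidate 1: (m,n)=(0,-2) → π∥ = 0-2·β ≈ -3.236068, π⊥ = 0-2·β' ≈ 1.236068 ∉ [0.1, 0.9) ⇒ out
candidate 2: (m,n)=(3,1) → π∥ = 3+1·β ≈ 4.618034, π⊥ = 3+1·β' ≈ 2.381966 ∉ [0.1, 0.9) ⇒ out
candidate 3: (m,n)=(1,1) → π∥ = 1+1·β ≈ 2.618034, π⊥ = 1+1·β' ≈ 0.381966 ∈ [0.1, 0.9) ⇒ IN Λ
candidate 4: (m,n)=(6,7) → π∥ = 6+7·β ≈ 17.326238, π⊥ = 6+7·β' ≈ 1.673762 ∉ [0.1, 0.9) ⇒ out

3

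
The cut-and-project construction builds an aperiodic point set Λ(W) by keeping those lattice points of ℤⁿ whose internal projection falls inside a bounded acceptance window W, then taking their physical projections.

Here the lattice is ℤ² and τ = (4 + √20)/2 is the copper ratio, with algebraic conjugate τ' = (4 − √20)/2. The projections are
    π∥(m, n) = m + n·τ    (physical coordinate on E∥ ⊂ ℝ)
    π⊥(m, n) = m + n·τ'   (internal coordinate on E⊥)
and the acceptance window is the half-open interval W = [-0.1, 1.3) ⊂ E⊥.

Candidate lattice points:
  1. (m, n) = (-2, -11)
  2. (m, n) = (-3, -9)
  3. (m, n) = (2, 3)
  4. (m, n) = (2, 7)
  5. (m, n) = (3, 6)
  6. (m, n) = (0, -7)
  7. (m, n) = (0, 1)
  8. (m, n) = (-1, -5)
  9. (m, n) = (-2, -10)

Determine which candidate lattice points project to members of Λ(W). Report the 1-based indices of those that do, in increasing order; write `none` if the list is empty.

1, 3, 4, 8, 9

Compute τ' = (4−√20)/2 = -0.2361, so π⊥(m,n) = m -0.2361·n.
candidate 1: (m,n)=(-2,-11) → π∥ = -2-11·τ ≈ -48.5967, π⊥ = -2-11·τ' ≈ 0.5967 ∈ [-0.1, 1.3) ⇒ IN Λ
candidate 2: (m,n)=(-3,-9) → π∥ = -3-9·τ ≈ -41.1246, π⊥ = -3-9·τ' ≈ -0.8754 ∉ [-0.1, 1.3) ⇒ out
candidate 3: (m,n)=(2,3) → π∥ = 2+3·τ ≈ 14.7082, π⊥ = 2+3·τ' ≈ 1.2918 ∈ [-0.1, 1.3) ⇒ IN Λ
candidate 4: (m,n)=(2,7) → π∥ = 2+7·τ ≈ 31.6525, π⊥ = 2+7·τ' ≈ 0.3475 ∈ [-0.1, 1.3) ⇒ IN Λ
candidate 5: (m,n)=(3,6) → π∥ = 3+6·τ ≈ 28.4164, π⊥ = 3+6·τ' ≈ 1.5836 ∉ [-0.1, 1.3) ⇒ out
candidate 6: (m,n)=(0,-7) → π∥ = 0-7·τ ≈ -29.6525, π⊥ = 0-7·τ' ≈ 1.6525 ∉ [-0.1, 1.3) ⇒ out
candidate 7: (m,n)=(0,1) → π∥ = 0+1·τ ≈ 4.2361, π⊥ = 0+1·τ' ≈ -0.2361 ∉ [-0.1, 1.3) ⇒ out
candidate 8: (m,n)=(-1,-5) → π∥ = -1-5·τ ≈ -22.1803, π⊥ = -1-5·τ' ≈ 0.1803 ∈ [-0.1, 1.3) ⇒ IN Λ
candidate 9: (m,n)=(-2,-10) → π∥ = -2-10·τ ≈ -44.3607, π⊥ = -2-10·τ' ≈ 0.3607 ∈ [-0.1, 1.3) ⇒ IN Λ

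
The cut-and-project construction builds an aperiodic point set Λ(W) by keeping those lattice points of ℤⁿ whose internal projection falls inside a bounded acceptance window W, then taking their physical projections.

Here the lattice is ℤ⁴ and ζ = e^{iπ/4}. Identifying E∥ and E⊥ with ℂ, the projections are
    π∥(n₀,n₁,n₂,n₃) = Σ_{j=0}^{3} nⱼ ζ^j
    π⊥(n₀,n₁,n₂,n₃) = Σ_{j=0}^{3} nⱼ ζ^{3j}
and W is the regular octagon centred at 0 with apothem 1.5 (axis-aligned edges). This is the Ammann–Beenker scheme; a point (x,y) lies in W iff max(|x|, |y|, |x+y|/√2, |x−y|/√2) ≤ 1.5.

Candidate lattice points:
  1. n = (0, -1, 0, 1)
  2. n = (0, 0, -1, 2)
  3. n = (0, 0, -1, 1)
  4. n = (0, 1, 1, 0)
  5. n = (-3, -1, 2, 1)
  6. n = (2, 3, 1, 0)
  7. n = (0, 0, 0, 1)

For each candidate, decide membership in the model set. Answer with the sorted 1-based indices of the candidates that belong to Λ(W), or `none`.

1, 4, 6, 7

π⊥(n) = n₀ + n₁ζ³ + n₂ζ⁶ + n₃ζ⁹ where ζ = e^{iπ/4}.
#1 (0, -1, 0, 1): internal (1.414214, 0.000000); octagon support 1.414214 vs apothem 1.5 → ∈ W
#2 (0, 0, -1, 2): internal (1.414214, 2.414214); octagon support 2.707107 vs apothem 1.5 → ∉ W
#3 (0, 0, -1, 1): internal (0.707107, 1.707107); octagon support 1.707107 vs apothem 1.5 → ∉ W
#4 (0, 1, 1, 0): internal (-0.707107, -0.292893); octagon support 0.707107 vs apothem 1.5 → ∈ W
#5 (-3, -1, 2, 1): internal (-1.585786, -2.000000); octagon support 2.535534 vs apothem 1.5 → ∉ W
#6 (2, 3, 1, 0): internal (-0.121320, 1.121320); octagon support 1.121320 vs apothem 1.5 → ∈ W
#7 (0, 0, 0, 1): internal (0.707107, 0.707107); octagon support 1.000000 vs apothem 1.5 → ∈ W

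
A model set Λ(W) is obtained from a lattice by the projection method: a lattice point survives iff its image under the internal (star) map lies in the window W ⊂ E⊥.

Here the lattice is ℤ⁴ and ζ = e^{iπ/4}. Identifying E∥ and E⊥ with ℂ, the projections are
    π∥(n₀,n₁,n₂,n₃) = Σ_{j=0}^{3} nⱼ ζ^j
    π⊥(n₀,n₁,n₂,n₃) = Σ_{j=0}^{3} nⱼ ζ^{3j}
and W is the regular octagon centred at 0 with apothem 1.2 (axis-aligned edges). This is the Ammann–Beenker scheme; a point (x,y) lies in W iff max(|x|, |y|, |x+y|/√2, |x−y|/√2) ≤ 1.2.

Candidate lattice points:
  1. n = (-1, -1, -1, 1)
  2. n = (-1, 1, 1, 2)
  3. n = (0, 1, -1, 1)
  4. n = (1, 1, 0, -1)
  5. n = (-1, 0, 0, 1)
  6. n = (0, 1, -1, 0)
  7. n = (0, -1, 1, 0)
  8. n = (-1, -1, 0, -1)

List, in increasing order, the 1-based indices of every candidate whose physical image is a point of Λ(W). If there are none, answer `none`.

1, 2, 4, 5

Internal map: ζ^{3j} for j=0..3 gives (1,0), (−√2/2,√2/2), (0,−1), (√2/2,√2/2).
candidate 1: n = (-1, -1, -1, 1) → π⊥ ≈ (+0.414214, +1.000000); max(|x|,|y|,|x±y|/√2) = 1.000000 ≤ 1.2 ⇒ ∈ W
candidate 2: n = (-1, 1, 1, 2) → π⊥ ≈ (-0.292893, +1.121320); max(|x|,|y|,|x±y|/√2) = 1.121320 ≤ 1.2 ⇒ ∈ W
candidate 3: n = (0, 1, -1, 1) → π⊥ ≈ (+0.000000, +2.414214); max(|x|,|y|,|x±y|/√2) = 2.414214 > 1.2 ⇒ ∉ W
candidate 4: n = (1, 1, 0, -1) → π⊥ ≈ (-0.414214, +0.000000); max(|x|,|y|,|x±y|/√2) = 0.414214 ≤ 1.2 ⇒ ∈ W
candidate 5: n = (-1, 0, 0, 1) → π⊥ ≈ (-0.292893, +0.707107); max(|x|,|y|,|x±y|/√2) = 0.707107 ≤ 1.2 ⇒ ∈ W
candidate 6: n = (0, 1, -1, 0) → π⊥ ≈ (-0.707107, +1.707107); max(|x|,|y|,|x±y|/√2) = 1.707107 > 1.2 ⇒ ∉ W
candidate 7: n = (0, -1, 1, 0) → π⊥ ≈ (+0.707107, -1.707107); max(|x|,|y|,|x±y|/√2) = 1.707107 > 1.2 ⇒ ∉ W
candidate 8: n = (-1, -1, 0, -1) → π⊥ ≈ (-1.000000, -1.414214); max(|x|,|y|,|x±y|/√2) = 1.707107 > 1.2 ⇒ ∉ W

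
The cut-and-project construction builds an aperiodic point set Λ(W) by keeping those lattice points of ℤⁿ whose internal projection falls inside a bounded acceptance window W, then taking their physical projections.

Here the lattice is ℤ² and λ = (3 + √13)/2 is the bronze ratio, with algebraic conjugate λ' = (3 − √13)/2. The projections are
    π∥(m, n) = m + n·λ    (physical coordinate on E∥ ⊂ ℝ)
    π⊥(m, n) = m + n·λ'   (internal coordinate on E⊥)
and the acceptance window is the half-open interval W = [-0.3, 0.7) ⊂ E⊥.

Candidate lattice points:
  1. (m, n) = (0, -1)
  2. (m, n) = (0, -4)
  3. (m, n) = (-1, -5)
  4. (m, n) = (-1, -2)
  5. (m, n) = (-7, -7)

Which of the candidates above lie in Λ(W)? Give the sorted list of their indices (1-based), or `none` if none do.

1, 3

λ' = (3−√13)/2 ≈ -0.3028.
[1] lift (0,-1): star map gives 0.3028; window check -0.3 ≤ 0.3028 < 0.7 is true → IN Λ
[2] lift (0,-4): star map gives 1.2111; window check -0.3 ≤ 1.2111 < 0.7 is false → out
[3] lift (-1,-5): star map gives 0.5139; window check -0.3 ≤ 0.5139 < 0.7 is true → IN Λ
[4] lift (-1,-2): star map gives -0.3944; window check -0.3 ≤ -0.3944 < 0.7 is false → out
[5] lift (-7,-7): star map gives -4.8806; window check -0.3 ≤ -4.8806 < 0.7 is false → out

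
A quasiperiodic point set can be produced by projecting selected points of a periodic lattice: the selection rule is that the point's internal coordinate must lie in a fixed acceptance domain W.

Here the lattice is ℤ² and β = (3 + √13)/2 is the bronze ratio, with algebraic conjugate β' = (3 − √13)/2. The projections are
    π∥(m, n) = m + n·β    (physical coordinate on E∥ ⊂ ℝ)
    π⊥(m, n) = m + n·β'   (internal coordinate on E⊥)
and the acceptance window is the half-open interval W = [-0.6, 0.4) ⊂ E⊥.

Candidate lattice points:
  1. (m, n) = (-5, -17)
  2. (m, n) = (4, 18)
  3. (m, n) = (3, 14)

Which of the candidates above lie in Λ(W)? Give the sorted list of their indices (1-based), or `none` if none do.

1

β' = (3−√13)/2 ≈ -0.302776.
[1] lift (-5,-17): star map gives 0.147186; window check -0.6 ≤ 0.147186 < 0.4 is true → IN Λ
[2] lift (4,18): star map gives -1.449961; window check -0.6 ≤ -1.449961 < 0.4 is false → out
[3] lift (3,14): star map gives -1.238859; window check -0.6 ≤ -1.238859 < 0.4 is false → out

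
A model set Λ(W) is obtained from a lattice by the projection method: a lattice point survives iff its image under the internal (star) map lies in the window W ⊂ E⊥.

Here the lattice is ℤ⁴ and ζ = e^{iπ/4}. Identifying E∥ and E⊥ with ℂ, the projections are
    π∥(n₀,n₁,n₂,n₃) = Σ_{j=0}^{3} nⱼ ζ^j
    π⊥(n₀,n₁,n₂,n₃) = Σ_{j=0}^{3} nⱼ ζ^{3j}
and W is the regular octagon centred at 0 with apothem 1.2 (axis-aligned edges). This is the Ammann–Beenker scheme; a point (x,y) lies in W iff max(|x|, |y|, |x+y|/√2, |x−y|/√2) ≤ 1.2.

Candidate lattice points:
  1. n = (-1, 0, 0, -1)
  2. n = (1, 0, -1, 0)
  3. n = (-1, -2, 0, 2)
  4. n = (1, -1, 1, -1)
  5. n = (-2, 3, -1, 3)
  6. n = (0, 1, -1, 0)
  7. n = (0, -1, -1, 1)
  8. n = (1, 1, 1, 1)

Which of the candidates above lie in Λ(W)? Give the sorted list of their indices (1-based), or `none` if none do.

Internal map: ζ^{3j} for j=0..3 gives (1,0), (−√2/2,√2/2), (0,−1), (√2/2,√2/2).
#1 (-1, 0, 0, -1): internal (-1.707107, -0.707107); octagon support 1.707107 vs apothem 1.2 → ∉ W
#2 (1, 0, -1, 0): internal (1.000000, 1.000000); octagon support 1.414214 vs apothem 1.2 → ∉ W
#3 (-1, -2, 0, 2): internal (1.828427, 0.000000); octagon support 1.828427 vs apothem 1.2 → ∉ W
#4 (1, -1, 1, -1): internal (1.000000, -2.414214); octagon support 2.414214 vs apothem 1.2 → ∉ W
#5 (-2, 3, -1, 3): internal (-2.000000, 5.242641); octagon support 5.242641 vs apothem 1.2 → ∉ W
#6 (0, 1, -1, 0): internal (-0.707107, 1.707107); octagon support 1.707107 vs apothem 1.2 → ∉ W
#7 (0, -1, -1, 1): internal (1.414214, 1.000000); octagon support 1.707107 vs apothem 1.2 → ∉ W
#8 (1, 1, 1, 1): internal (1.000000, 0.414214); octagon support 1.000000 vs apothem 1.2 → ∈ W

8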